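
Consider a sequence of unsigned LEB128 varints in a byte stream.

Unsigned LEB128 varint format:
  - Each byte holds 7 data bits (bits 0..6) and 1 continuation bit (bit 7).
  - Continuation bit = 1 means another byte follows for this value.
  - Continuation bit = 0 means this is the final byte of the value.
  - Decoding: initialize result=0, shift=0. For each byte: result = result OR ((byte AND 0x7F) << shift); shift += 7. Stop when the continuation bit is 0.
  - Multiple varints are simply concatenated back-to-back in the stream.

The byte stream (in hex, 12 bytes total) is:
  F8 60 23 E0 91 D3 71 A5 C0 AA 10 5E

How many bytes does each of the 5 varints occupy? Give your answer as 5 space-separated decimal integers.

  byte[0]=0xF8 cont=1 payload=0x78=120: acc |= 120<<0 -> acc=120 shift=7
  byte[1]=0x60 cont=0 payload=0x60=96: acc |= 96<<7 -> acc=12408 shift=14 [end]
Varint 1: bytes[0:2] = F8 60 -> value 12408 (2 byte(s))
  byte[2]=0x23 cont=0 payload=0x23=35: acc |= 35<<0 -> acc=35 shift=7 [end]
Varint 2: bytes[2:3] = 23 -> value 35 (1 byte(s))
  byte[3]=0xE0 cont=1 payload=0x60=96: acc |= 96<<0 -> acc=96 shift=7
  byte[4]=0x91 cont=1 payload=0x11=17: acc |= 17<<7 -> acc=2272 shift=14
  byte[5]=0xD3 cont=1 payload=0x53=83: acc |= 83<<14 -> acc=1362144 shift=21
  byte[6]=0x71 cont=0 payload=0x71=113: acc |= 113<<21 -> acc=238340320 shift=28 [end]
Varint 3: bytes[3:7] = E0 91 D3 71 -> value 238340320 (4 byte(s))
  byte[7]=0xA5 cont=1 payload=0x25=37: acc |= 37<<0 -> acc=37 shift=7
  byte[8]=0xC0 cont=1 payload=0x40=64: acc |= 64<<7 -> acc=8229 shift=14
  byte[9]=0xAA cont=1 payload=0x2A=42: acc |= 42<<14 -> acc=696357 shift=21
  byte[10]=0x10 cont=0 payload=0x10=16: acc |= 16<<21 -> acc=34250789 shift=28 [end]
Varint 4: bytes[7:11] = A5 C0 AA 10 -> value 34250789 (4 byte(s))
  byte[11]=0x5E cont=0 payload=0x5E=94: acc |= 94<<0 -> acc=94 shift=7 [end]
Varint 5: bytes[11:12] = 5E -> value 94 (1 byte(s))

Answer: 2 1 4 4 1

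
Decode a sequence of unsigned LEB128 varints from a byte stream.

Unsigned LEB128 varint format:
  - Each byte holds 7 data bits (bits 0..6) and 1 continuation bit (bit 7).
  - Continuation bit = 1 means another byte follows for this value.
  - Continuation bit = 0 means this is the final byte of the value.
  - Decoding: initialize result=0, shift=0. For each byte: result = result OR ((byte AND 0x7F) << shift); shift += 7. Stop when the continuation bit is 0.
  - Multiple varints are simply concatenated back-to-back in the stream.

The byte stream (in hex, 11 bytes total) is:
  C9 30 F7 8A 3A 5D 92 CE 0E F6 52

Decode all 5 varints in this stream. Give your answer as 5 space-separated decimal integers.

  byte[0]=0xC9 cont=1 payload=0x49=73: acc |= 73<<0 -> acc=73 shift=7
  byte[1]=0x30 cont=0 payload=0x30=48: acc |= 48<<7 -> acc=6217 shift=14 [end]
Varint 1: bytes[0:2] = C9 30 -> value 6217 (2 byte(s))
  byte[2]=0xF7 cont=1 payload=0x77=119: acc |= 119<<0 -> acc=119 shift=7
  byte[3]=0x8A cont=1 payload=0x0A=10: acc |= 10<<7 -> acc=1399 shift=14
  byte[4]=0x3A cont=0 payload=0x3A=58: acc |= 58<<14 -> acc=951671 shift=21 [end]
Varint 2: bytes[2:5] = F7 8A 3A -> value 951671 (3 byte(s))
  byte[5]=0x5D cont=0 payload=0x5D=93: acc |= 93<<0 -> acc=93 shift=7 [end]
Varint 3: bytes[5:6] = 5D -> value 93 (1 byte(s))
  byte[6]=0x92 cont=1 payload=0x12=18: acc |= 18<<0 -> acc=18 shift=7
  byte[7]=0xCE cont=1 payload=0x4E=78: acc |= 78<<7 -> acc=10002 shift=14
  byte[8]=0x0E cont=0 payload=0x0E=14: acc |= 14<<14 -> acc=239378 shift=21 [end]
Varint 4: bytes[6:9] = 92 CE 0E -> value 239378 (3 byte(s))
  byte[9]=0xF6 cont=1 payload=0x76=118: acc |= 118<<0 -> acc=118 shift=7
  byte[10]=0x52 cont=0 payload=0x52=82: acc |= 82<<7 -> acc=10614 shift=14 [end]
Varint 5: bytes[9:11] = F6 52 -> value 10614 (2 byte(s))

Answer: 6217 951671 93 239378 10614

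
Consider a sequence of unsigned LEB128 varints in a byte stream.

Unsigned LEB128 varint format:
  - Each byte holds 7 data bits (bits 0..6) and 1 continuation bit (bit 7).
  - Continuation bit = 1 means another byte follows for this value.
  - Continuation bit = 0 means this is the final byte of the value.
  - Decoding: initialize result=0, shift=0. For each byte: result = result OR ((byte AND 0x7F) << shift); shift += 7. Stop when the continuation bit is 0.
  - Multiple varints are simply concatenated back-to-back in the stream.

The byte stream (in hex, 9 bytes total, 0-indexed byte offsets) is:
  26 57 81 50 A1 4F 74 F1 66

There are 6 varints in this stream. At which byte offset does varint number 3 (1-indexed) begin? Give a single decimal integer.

Answer: 2

Derivation:
  byte[0]=0x26 cont=0 payload=0x26=38: acc |= 38<<0 -> acc=38 shift=7 [end]
Varint 1: bytes[0:1] = 26 -> value 38 (1 byte(s))
  byte[1]=0x57 cont=0 payload=0x57=87: acc |= 87<<0 -> acc=87 shift=7 [end]
Varint 2: bytes[1:2] = 57 -> value 87 (1 byte(s))
  byte[2]=0x81 cont=1 payload=0x01=1: acc |= 1<<0 -> acc=1 shift=7
  byte[3]=0x50 cont=0 payload=0x50=80: acc |= 80<<7 -> acc=10241 shift=14 [end]
Varint 3: bytes[2:4] = 81 50 -> value 10241 (2 byte(s))
  byte[4]=0xA1 cont=1 payload=0x21=33: acc |= 33<<0 -> acc=33 shift=7
  byte[5]=0x4F cont=0 payload=0x4F=79: acc |= 79<<7 -> acc=10145 shift=14 [end]
Varint 4: bytes[4:6] = A1 4F -> value 10145 (2 byte(s))
  byte[6]=0x74 cont=0 payload=0x74=116: acc |= 116<<0 -> acc=116 shift=7 [end]
Varint 5: bytes[6:7] = 74 -> value 116 (1 byte(s))
  byte[7]=0xF1 cont=1 payload=0x71=113: acc |= 113<<0 -> acc=113 shift=7
  byte[8]=0x66 cont=0 payload=0x66=102: acc |= 102<<7 -> acc=13169 shift=14 [end]
Varint 6: bytes[7:9] = F1 66 -> value 13169 (2 byte(s))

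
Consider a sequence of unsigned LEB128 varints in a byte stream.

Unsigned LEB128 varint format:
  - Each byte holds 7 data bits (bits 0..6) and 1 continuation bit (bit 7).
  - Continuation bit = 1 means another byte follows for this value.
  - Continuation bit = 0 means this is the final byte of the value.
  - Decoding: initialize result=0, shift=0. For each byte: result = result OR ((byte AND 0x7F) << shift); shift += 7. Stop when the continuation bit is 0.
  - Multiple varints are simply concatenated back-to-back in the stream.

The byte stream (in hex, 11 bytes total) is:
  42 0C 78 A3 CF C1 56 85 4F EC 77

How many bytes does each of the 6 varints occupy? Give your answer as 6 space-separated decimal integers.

Answer: 1 1 1 4 2 2

Derivation:
  byte[0]=0x42 cont=0 payload=0x42=66: acc |= 66<<0 -> acc=66 shift=7 [end]
Varint 1: bytes[0:1] = 42 -> value 66 (1 byte(s))
  byte[1]=0x0C cont=0 payload=0x0C=12: acc |= 12<<0 -> acc=12 shift=7 [end]
Varint 2: bytes[1:2] = 0C -> value 12 (1 byte(s))
  byte[2]=0x78 cont=0 payload=0x78=120: acc |= 120<<0 -> acc=120 shift=7 [end]
Varint 3: bytes[2:3] = 78 -> value 120 (1 byte(s))
  byte[3]=0xA3 cont=1 payload=0x23=35: acc |= 35<<0 -> acc=35 shift=7
  byte[4]=0xCF cont=1 payload=0x4F=79: acc |= 79<<7 -> acc=10147 shift=14
  byte[5]=0xC1 cont=1 payload=0x41=65: acc |= 65<<14 -> acc=1075107 shift=21
  byte[6]=0x56 cont=0 payload=0x56=86: acc |= 86<<21 -> acc=181430179 shift=28 [end]
Varint 4: bytes[3:7] = A3 CF C1 56 -> value 181430179 (4 byte(s))
  byte[7]=0x85 cont=1 payload=0x05=5: acc |= 5<<0 -> acc=5 shift=7
  byte[8]=0x4F cont=0 payload=0x4F=79: acc |= 79<<7 -> acc=10117 shift=14 [end]
Varint 5: bytes[7:9] = 85 4F -> value 10117 (2 byte(s))
  byte[9]=0xEC cont=1 payload=0x6C=108: acc |= 108<<0 -> acc=108 shift=7
  byte[10]=0x77 cont=0 payload=0x77=119: acc |= 119<<7 -> acc=15340 shift=14 [end]
Varint 6: bytes[9:11] = EC 77 -> value 15340 (2 byte(s))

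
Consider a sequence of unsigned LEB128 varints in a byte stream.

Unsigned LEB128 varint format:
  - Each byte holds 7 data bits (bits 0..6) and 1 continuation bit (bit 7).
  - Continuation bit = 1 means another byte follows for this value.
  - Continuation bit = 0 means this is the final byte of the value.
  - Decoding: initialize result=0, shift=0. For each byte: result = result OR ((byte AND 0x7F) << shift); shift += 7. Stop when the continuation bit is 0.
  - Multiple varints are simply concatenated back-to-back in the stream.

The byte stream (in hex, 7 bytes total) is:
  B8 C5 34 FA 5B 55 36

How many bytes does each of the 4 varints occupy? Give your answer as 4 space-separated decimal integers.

Answer: 3 2 1 1

Derivation:
  byte[0]=0xB8 cont=1 payload=0x38=56: acc |= 56<<0 -> acc=56 shift=7
  byte[1]=0xC5 cont=1 payload=0x45=69: acc |= 69<<7 -> acc=8888 shift=14
  byte[2]=0x34 cont=0 payload=0x34=52: acc |= 52<<14 -> acc=860856 shift=21 [end]
Varint 1: bytes[0:3] = B8 C5 34 -> value 860856 (3 byte(s))
  byte[3]=0xFA cont=1 payload=0x7A=122: acc |= 122<<0 -> acc=122 shift=7
  byte[4]=0x5B cont=0 payload=0x5B=91: acc |= 91<<7 -> acc=11770 shift=14 [end]
Varint 2: bytes[3:5] = FA 5B -> value 11770 (2 byte(s))
  byte[5]=0x55 cont=0 payload=0x55=85: acc |= 85<<0 -> acc=85 shift=7 [end]
Varint 3: bytes[5:6] = 55 -> value 85 (1 byte(s))
  byte[6]=0x36 cont=0 payload=0x36=54: acc |= 54<<0 -> acc=54 shift=7 [end]
Varint 4: bytes[6:7] = 36 -> value 54 (1 byte(s))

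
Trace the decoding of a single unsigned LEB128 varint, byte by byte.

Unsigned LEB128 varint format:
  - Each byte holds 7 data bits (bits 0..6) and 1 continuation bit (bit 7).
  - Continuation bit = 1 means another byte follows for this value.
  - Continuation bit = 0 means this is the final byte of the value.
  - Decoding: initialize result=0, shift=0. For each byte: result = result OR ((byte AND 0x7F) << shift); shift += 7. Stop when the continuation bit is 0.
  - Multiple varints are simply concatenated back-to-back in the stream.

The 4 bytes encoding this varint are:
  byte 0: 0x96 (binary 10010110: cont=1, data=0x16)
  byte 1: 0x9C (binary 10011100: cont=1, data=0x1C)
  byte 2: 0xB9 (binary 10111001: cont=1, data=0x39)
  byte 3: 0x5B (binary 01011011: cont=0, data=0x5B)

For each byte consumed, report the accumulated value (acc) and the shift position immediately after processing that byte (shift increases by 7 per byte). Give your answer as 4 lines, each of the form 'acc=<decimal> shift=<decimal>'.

Answer: acc=22 shift=7
acc=3606 shift=14
acc=937494 shift=21
acc=191778326 shift=28

Derivation:
byte 0=0x96: payload=0x16=22, contrib = 22<<0 = 22; acc -> 22, shift -> 7
byte 1=0x9C: payload=0x1C=28, contrib = 28<<7 = 3584; acc -> 3606, shift -> 14
byte 2=0xB9: payload=0x39=57, contrib = 57<<14 = 933888; acc -> 937494, shift -> 21
byte 3=0x5B: payload=0x5B=91, contrib = 91<<21 = 190840832; acc -> 191778326, shift -> 28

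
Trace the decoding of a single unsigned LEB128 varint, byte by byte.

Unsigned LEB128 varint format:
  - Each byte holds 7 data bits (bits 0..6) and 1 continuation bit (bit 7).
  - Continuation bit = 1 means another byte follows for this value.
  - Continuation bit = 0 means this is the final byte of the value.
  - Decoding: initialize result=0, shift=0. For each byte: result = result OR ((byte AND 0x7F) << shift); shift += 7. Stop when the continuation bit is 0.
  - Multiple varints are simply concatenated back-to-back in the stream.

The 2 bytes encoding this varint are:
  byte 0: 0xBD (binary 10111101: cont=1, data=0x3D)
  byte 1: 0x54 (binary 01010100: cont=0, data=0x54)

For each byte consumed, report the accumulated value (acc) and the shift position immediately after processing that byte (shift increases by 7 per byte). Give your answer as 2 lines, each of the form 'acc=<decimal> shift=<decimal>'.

Answer: acc=61 shift=7
acc=10813 shift=14

Derivation:
byte 0=0xBD: payload=0x3D=61, contrib = 61<<0 = 61; acc -> 61, shift -> 7
byte 1=0x54: payload=0x54=84, contrib = 84<<7 = 10752; acc -> 10813, shift -> 14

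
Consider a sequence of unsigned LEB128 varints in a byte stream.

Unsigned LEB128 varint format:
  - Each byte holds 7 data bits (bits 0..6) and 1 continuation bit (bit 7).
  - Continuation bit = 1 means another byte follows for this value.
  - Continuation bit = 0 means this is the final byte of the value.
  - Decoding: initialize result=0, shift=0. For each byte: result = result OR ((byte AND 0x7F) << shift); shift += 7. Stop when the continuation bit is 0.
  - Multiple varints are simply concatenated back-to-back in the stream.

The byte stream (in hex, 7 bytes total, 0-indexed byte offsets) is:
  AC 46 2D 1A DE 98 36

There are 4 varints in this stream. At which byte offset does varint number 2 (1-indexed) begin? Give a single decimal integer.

  byte[0]=0xAC cont=1 payload=0x2C=44: acc |= 44<<0 -> acc=44 shift=7
  byte[1]=0x46 cont=0 payload=0x46=70: acc |= 70<<7 -> acc=9004 shift=14 [end]
Varint 1: bytes[0:2] = AC 46 -> value 9004 (2 byte(s))
  byte[2]=0x2D cont=0 payload=0x2D=45: acc |= 45<<0 -> acc=45 shift=7 [end]
Varint 2: bytes[2:3] = 2D -> value 45 (1 byte(s))
  byte[3]=0x1A cont=0 payload=0x1A=26: acc |= 26<<0 -> acc=26 shift=7 [end]
Varint 3: bytes[3:4] = 1A -> value 26 (1 byte(s))
  byte[4]=0xDE cont=1 payload=0x5E=94: acc |= 94<<0 -> acc=94 shift=7
  byte[5]=0x98 cont=1 payload=0x18=24: acc |= 24<<7 -> acc=3166 shift=14
  byte[6]=0x36 cont=0 payload=0x36=54: acc |= 54<<14 -> acc=887902 shift=21 [end]
Varint 4: bytes[4:7] = DE 98 36 -> value 887902 (3 byte(s))

Answer: 2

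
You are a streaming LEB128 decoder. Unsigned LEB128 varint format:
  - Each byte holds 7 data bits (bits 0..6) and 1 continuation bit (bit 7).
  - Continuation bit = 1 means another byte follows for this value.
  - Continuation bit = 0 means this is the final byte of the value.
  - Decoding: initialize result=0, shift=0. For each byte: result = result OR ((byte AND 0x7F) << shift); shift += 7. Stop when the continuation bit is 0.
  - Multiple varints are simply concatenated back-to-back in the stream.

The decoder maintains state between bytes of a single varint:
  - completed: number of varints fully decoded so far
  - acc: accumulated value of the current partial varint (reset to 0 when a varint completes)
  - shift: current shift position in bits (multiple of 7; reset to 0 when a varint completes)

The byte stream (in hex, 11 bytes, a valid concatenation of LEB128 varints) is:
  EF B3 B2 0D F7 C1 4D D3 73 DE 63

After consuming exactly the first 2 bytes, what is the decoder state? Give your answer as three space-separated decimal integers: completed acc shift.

Answer: 0 6639 14

Derivation:
byte[0]=0xEF cont=1 payload=0x6F: acc |= 111<<0 -> completed=0 acc=111 shift=7
byte[1]=0xB3 cont=1 payload=0x33: acc |= 51<<7 -> completed=0 acc=6639 shift=14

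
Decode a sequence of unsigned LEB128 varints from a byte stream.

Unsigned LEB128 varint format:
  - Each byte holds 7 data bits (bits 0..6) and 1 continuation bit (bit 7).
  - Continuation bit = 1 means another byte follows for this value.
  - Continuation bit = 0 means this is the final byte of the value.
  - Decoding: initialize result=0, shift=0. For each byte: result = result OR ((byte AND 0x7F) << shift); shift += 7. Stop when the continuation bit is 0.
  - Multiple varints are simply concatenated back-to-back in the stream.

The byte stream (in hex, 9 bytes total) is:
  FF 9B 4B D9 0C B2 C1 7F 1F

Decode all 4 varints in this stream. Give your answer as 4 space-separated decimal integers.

Answer: 1232383 1625 2089138 31

Derivation:
  byte[0]=0xFF cont=1 payload=0x7F=127: acc |= 127<<0 -> acc=127 shift=7
  byte[1]=0x9B cont=1 payload=0x1B=27: acc |= 27<<7 -> acc=3583 shift=14
  byte[2]=0x4B cont=0 payload=0x4B=75: acc |= 75<<14 -> acc=1232383 shift=21 [end]
Varint 1: bytes[0:3] = FF 9B 4B -> value 1232383 (3 byte(s))
  byte[3]=0xD9 cont=1 payload=0x59=89: acc |= 89<<0 -> acc=89 shift=7
  byte[4]=0x0C cont=0 payload=0x0C=12: acc |= 12<<7 -> acc=1625 shift=14 [end]
Varint 2: bytes[3:5] = D9 0C -> value 1625 (2 byte(s))
  byte[5]=0xB2 cont=1 payload=0x32=50: acc |= 50<<0 -> acc=50 shift=7
  byte[6]=0xC1 cont=1 payload=0x41=65: acc |= 65<<7 -> acc=8370 shift=14
  byte[7]=0x7F cont=0 payload=0x7F=127: acc |= 127<<14 -> acc=2089138 shift=21 [end]
Varint 3: bytes[5:8] = B2 C1 7F -> value 2089138 (3 byte(s))
  byte[8]=0x1F cont=0 payload=0x1F=31: acc |= 31<<0 -> acc=31 shift=7 [end]
Varint 4: bytes[8:9] = 1F -> value 31 (1 byte(s))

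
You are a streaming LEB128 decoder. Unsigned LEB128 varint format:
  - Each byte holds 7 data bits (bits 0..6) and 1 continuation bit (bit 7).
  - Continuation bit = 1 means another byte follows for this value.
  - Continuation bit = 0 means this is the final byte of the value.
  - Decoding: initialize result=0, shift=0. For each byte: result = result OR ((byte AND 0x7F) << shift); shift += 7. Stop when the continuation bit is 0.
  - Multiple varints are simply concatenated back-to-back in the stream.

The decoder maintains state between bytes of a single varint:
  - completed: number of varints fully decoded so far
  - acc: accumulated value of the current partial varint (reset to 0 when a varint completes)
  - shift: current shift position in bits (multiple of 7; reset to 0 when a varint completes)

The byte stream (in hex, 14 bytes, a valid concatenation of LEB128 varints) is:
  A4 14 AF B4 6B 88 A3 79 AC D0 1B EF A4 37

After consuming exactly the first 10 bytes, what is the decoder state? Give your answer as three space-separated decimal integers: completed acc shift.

byte[0]=0xA4 cont=1 payload=0x24: acc |= 36<<0 -> completed=0 acc=36 shift=7
byte[1]=0x14 cont=0 payload=0x14: varint #1 complete (value=2596); reset -> completed=1 acc=0 shift=0
byte[2]=0xAF cont=1 payload=0x2F: acc |= 47<<0 -> completed=1 acc=47 shift=7
byte[3]=0xB4 cont=1 payload=0x34: acc |= 52<<7 -> completed=1 acc=6703 shift=14
byte[4]=0x6B cont=0 payload=0x6B: varint #2 complete (value=1759791); reset -> completed=2 acc=0 shift=0
byte[5]=0x88 cont=1 payload=0x08: acc |= 8<<0 -> completed=2 acc=8 shift=7
byte[6]=0xA3 cont=1 payload=0x23: acc |= 35<<7 -> completed=2 acc=4488 shift=14
byte[7]=0x79 cont=0 payload=0x79: varint #3 complete (value=1986952); reset -> completed=3 acc=0 shift=0
byte[8]=0xAC cont=1 payload=0x2C: acc |= 44<<0 -> completed=3 acc=44 shift=7
byte[9]=0xD0 cont=1 payload=0x50: acc |= 80<<7 -> completed=3 acc=10284 shift=14

Answer: 3 10284 14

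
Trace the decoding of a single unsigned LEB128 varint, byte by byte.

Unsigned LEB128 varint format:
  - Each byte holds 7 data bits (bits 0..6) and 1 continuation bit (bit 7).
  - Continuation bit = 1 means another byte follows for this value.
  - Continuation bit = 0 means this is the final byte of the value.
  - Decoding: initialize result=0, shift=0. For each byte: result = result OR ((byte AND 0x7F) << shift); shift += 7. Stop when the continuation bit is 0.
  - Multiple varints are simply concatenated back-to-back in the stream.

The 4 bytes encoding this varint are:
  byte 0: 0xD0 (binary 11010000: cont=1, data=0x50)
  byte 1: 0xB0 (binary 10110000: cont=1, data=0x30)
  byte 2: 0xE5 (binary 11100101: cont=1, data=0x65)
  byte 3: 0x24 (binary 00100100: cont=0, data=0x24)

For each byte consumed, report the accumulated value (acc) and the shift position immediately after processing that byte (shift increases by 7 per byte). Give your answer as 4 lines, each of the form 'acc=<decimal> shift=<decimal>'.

Answer: acc=80 shift=7
acc=6224 shift=14
acc=1661008 shift=21
acc=77158480 shift=28

Derivation:
byte 0=0xD0: payload=0x50=80, contrib = 80<<0 = 80; acc -> 80, shift -> 7
byte 1=0xB0: payload=0x30=48, contrib = 48<<7 = 6144; acc -> 6224, shift -> 14
byte 2=0xE5: payload=0x65=101, contrib = 101<<14 = 1654784; acc -> 1661008, shift -> 21
byte 3=0x24: payload=0x24=36, contrib = 36<<21 = 75497472; acc -> 77158480, shift -> 28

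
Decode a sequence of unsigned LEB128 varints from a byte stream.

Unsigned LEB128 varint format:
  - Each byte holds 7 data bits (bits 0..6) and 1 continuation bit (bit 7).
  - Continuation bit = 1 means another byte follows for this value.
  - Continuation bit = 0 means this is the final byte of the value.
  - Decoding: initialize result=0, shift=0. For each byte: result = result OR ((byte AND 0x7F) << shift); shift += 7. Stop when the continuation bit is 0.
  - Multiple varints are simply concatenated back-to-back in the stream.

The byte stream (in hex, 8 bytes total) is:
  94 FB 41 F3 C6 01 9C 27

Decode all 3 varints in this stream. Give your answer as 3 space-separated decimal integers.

Answer: 1080724 25459 5020

Derivation:
  byte[0]=0x94 cont=1 payload=0x14=20: acc |= 20<<0 -> acc=20 shift=7
  byte[1]=0xFB cont=1 payload=0x7B=123: acc |= 123<<7 -> acc=15764 shift=14
  byte[2]=0x41 cont=0 payload=0x41=65: acc |= 65<<14 -> acc=1080724 shift=21 [end]
Varint 1: bytes[0:3] = 94 FB 41 -> value 1080724 (3 byte(s))
  byte[3]=0xF3 cont=1 payload=0x73=115: acc |= 115<<0 -> acc=115 shift=7
  byte[4]=0xC6 cont=1 payload=0x46=70: acc |= 70<<7 -> acc=9075 shift=14
  byte[5]=0x01 cont=0 payload=0x01=1: acc |= 1<<14 -> acc=25459 shift=21 [end]
Varint 2: bytes[3:6] = F3 C6 01 -> value 25459 (3 byte(s))
  byte[6]=0x9C cont=1 payload=0x1C=28: acc |= 28<<0 -> acc=28 shift=7
  byte[7]=0x27 cont=0 payload=0x27=39: acc |= 39<<7 -> acc=5020 shift=14 [end]
Varint 3: bytes[6:8] = 9C 27 -> value 5020 (2 byte(s))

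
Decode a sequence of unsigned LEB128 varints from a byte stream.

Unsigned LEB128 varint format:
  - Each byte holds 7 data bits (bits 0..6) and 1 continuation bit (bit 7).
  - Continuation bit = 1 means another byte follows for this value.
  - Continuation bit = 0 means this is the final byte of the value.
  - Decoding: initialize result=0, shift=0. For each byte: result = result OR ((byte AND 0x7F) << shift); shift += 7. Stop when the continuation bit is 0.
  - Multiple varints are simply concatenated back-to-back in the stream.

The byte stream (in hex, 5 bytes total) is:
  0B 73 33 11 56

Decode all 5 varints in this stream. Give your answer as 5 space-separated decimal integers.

  byte[0]=0x0B cont=0 payload=0x0B=11: acc |= 11<<0 -> acc=11 shift=7 [end]
Varint 1: bytes[0:1] = 0B -> value 11 (1 byte(s))
  byte[1]=0x73 cont=0 payload=0x73=115: acc |= 115<<0 -> acc=115 shift=7 [end]
Varint 2: bytes[1:2] = 73 -> value 115 (1 byte(s))
  byte[2]=0x33 cont=0 payload=0x33=51: acc |= 51<<0 -> acc=51 shift=7 [end]
Varint 3: bytes[2:3] = 33 -> value 51 (1 byte(s))
  byte[3]=0x11 cont=0 payload=0x11=17: acc |= 17<<0 -> acc=17 shift=7 [end]
Varint 4: bytes[3:4] = 11 -> value 17 (1 byte(s))
  byte[4]=0x56 cont=0 payload=0x56=86: acc |= 86<<0 -> acc=86 shift=7 [end]
Varint 5: bytes[4:5] = 56 -> value 86 (1 byte(s))

Answer: 11 115 51 17 86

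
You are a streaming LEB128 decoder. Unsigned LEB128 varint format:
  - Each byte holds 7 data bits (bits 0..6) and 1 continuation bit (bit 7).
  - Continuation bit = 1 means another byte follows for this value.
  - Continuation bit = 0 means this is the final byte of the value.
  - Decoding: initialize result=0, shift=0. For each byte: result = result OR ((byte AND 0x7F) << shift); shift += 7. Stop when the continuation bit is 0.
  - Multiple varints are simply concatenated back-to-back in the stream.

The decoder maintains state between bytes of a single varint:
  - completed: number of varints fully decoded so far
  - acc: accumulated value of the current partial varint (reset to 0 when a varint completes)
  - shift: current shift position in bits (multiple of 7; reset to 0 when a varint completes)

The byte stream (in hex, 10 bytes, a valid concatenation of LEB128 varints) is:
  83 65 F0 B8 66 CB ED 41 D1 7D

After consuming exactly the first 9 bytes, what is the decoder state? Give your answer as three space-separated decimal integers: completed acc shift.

Answer: 3 81 7

Derivation:
byte[0]=0x83 cont=1 payload=0x03: acc |= 3<<0 -> completed=0 acc=3 shift=7
byte[1]=0x65 cont=0 payload=0x65: varint #1 complete (value=12931); reset -> completed=1 acc=0 shift=0
byte[2]=0xF0 cont=1 payload=0x70: acc |= 112<<0 -> completed=1 acc=112 shift=7
byte[3]=0xB8 cont=1 payload=0x38: acc |= 56<<7 -> completed=1 acc=7280 shift=14
byte[4]=0x66 cont=0 payload=0x66: varint #2 complete (value=1678448); reset -> completed=2 acc=0 shift=0
byte[5]=0xCB cont=1 payload=0x4B: acc |= 75<<0 -> completed=2 acc=75 shift=7
byte[6]=0xED cont=1 payload=0x6D: acc |= 109<<7 -> completed=2 acc=14027 shift=14
byte[7]=0x41 cont=0 payload=0x41: varint #3 complete (value=1078987); reset -> completed=3 acc=0 shift=0
byte[8]=0xD1 cont=1 payload=0x51: acc |= 81<<0 -> completed=3 acc=81 shift=7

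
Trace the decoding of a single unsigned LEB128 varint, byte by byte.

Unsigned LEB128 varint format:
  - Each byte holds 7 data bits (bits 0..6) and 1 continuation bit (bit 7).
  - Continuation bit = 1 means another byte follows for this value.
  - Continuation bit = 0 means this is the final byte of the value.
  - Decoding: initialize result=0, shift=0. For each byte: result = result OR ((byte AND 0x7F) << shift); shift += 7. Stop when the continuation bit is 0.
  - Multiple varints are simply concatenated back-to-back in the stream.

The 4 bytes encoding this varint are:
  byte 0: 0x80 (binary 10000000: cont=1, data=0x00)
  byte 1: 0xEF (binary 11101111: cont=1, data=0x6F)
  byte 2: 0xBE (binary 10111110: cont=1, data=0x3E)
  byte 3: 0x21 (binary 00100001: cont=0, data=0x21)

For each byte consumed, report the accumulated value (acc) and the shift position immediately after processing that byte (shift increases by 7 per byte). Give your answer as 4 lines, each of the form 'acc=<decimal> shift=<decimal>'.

Answer: acc=0 shift=7
acc=14208 shift=14
acc=1030016 shift=21
acc=70236032 shift=28

Derivation:
byte 0=0x80: payload=0x00=0, contrib = 0<<0 = 0; acc -> 0, shift -> 7
byte 1=0xEF: payload=0x6F=111, contrib = 111<<7 = 14208; acc -> 14208, shift -> 14
byte 2=0xBE: payload=0x3E=62, contrib = 62<<14 = 1015808; acc -> 1030016, shift -> 21
byte 3=0x21: payload=0x21=33, contrib = 33<<21 = 69206016; acc -> 70236032, shift -> 28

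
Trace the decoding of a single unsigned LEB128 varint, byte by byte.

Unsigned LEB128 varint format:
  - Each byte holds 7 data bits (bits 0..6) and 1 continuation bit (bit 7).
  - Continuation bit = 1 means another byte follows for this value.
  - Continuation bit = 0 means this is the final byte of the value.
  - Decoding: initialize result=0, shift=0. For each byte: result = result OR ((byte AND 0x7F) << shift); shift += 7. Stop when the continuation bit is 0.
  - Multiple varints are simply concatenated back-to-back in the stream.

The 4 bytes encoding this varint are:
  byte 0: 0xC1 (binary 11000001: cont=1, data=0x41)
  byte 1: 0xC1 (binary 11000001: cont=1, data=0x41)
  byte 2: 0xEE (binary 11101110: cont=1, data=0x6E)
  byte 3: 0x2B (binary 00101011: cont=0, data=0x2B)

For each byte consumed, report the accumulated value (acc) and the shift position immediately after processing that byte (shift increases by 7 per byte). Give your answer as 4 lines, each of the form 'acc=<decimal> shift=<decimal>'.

Answer: acc=65 shift=7
acc=8385 shift=14
acc=1810625 shift=21
acc=91988161 shift=28

Derivation:
byte 0=0xC1: payload=0x41=65, contrib = 65<<0 = 65; acc -> 65, shift -> 7
byte 1=0xC1: payload=0x41=65, contrib = 65<<7 = 8320; acc -> 8385, shift -> 14
byte 2=0xEE: payload=0x6E=110, contrib = 110<<14 = 1802240; acc -> 1810625, shift -> 21
byte 3=0x2B: payload=0x2B=43, contrib = 43<<21 = 90177536; acc -> 91988161, shift -> 28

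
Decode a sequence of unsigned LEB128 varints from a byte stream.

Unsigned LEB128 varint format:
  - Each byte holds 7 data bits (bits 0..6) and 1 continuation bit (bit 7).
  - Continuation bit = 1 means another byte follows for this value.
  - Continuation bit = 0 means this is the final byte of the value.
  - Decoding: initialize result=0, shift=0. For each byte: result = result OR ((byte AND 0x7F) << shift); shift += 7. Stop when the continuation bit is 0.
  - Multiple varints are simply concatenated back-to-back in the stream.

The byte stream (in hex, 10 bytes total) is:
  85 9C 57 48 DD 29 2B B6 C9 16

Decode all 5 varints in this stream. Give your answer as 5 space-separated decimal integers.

Answer: 1428997 72 5341 43 369846

Derivation:
  byte[0]=0x85 cont=1 payload=0x05=5: acc |= 5<<0 -> acc=5 shift=7
  byte[1]=0x9C cont=1 payload=0x1C=28: acc |= 28<<7 -> acc=3589 shift=14
  byte[2]=0x57 cont=0 payload=0x57=87: acc |= 87<<14 -> acc=1428997 shift=21 [end]
Varint 1: bytes[0:3] = 85 9C 57 -> value 1428997 (3 byte(s))
  byte[3]=0x48 cont=0 payload=0x48=72: acc |= 72<<0 -> acc=72 shift=7 [end]
Varint 2: bytes[3:4] = 48 -> value 72 (1 byte(s))
  byte[4]=0xDD cont=1 payload=0x5D=93: acc |= 93<<0 -> acc=93 shift=7
  byte[5]=0x29 cont=0 payload=0x29=41: acc |= 41<<7 -> acc=5341 shift=14 [end]
Varint 3: bytes[4:6] = DD 29 -> value 5341 (2 byte(s))
  byte[6]=0x2B cont=0 payload=0x2B=43: acc |= 43<<0 -> acc=43 shift=7 [end]
Varint 4: bytes[6:7] = 2B -> value 43 (1 byte(s))
  byte[7]=0xB6 cont=1 payload=0x36=54: acc |= 54<<0 -> acc=54 shift=7
  byte[8]=0xC9 cont=1 payload=0x49=73: acc |= 73<<7 -> acc=9398 shift=14
  byte[9]=0x16 cont=0 payload=0x16=22: acc |= 22<<14 -> acc=369846 shift=21 [end]
Varint 5: bytes[7:10] = B6 C9 16 -> value 369846 (3 byte(s))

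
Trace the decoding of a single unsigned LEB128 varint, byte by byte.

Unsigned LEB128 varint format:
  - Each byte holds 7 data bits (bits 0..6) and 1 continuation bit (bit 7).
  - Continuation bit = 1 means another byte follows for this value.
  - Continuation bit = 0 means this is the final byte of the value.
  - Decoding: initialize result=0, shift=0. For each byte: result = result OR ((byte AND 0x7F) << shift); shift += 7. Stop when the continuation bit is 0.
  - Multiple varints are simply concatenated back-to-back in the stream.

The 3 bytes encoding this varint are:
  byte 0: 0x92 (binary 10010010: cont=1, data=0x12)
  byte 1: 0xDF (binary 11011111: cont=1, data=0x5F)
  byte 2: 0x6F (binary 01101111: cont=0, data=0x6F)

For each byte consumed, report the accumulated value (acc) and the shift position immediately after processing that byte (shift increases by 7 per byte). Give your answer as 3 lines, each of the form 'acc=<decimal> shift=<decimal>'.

byte 0=0x92: payload=0x12=18, contrib = 18<<0 = 18; acc -> 18, shift -> 7
byte 1=0xDF: payload=0x5F=95, contrib = 95<<7 = 12160; acc -> 12178, shift -> 14
byte 2=0x6F: payload=0x6F=111, contrib = 111<<14 = 1818624; acc -> 1830802, shift -> 21

Answer: acc=18 shift=7
acc=12178 shift=14
acc=1830802 shift=21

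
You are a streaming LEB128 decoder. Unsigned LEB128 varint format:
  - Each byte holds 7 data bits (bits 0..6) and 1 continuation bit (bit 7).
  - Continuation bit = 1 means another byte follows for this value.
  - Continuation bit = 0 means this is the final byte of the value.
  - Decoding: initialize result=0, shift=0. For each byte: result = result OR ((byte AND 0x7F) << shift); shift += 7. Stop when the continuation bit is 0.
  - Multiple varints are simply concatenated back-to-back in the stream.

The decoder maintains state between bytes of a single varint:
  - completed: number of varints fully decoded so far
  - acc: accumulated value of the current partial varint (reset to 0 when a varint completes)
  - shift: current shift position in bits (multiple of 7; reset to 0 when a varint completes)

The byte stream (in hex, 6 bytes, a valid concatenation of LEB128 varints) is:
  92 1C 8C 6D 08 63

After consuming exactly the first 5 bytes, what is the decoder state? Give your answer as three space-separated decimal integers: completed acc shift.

byte[0]=0x92 cont=1 payload=0x12: acc |= 18<<0 -> completed=0 acc=18 shift=7
byte[1]=0x1C cont=0 payload=0x1C: varint #1 complete (value=3602); reset -> completed=1 acc=0 shift=0
byte[2]=0x8C cont=1 payload=0x0C: acc |= 12<<0 -> completed=1 acc=12 shift=7
byte[3]=0x6D cont=0 payload=0x6D: varint #2 complete (value=13964); reset -> completed=2 acc=0 shift=0
byte[4]=0x08 cont=0 payload=0x08: varint #3 complete (value=8); reset -> completed=3 acc=0 shift=0

Answer: 3 0 0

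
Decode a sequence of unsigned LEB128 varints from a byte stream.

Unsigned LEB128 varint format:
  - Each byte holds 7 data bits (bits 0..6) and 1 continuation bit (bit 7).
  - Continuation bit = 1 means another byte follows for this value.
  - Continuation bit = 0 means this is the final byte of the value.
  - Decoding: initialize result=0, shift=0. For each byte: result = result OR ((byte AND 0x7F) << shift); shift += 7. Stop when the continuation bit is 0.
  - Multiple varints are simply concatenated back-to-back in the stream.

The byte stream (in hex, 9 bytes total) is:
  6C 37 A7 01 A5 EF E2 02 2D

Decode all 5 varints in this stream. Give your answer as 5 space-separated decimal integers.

Answer: 108 55 167 5814181 45

Derivation:
  byte[0]=0x6C cont=0 payload=0x6C=108: acc |= 108<<0 -> acc=108 shift=7 [end]
Varint 1: bytes[0:1] = 6C -> value 108 (1 byte(s))
  byte[1]=0x37 cont=0 payload=0x37=55: acc |= 55<<0 -> acc=55 shift=7 [end]
Varint 2: bytes[1:2] = 37 -> value 55 (1 byte(s))
  byte[2]=0xA7 cont=1 payload=0x27=39: acc |= 39<<0 -> acc=39 shift=7
  byte[3]=0x01 cont=0 payload=0x01=1: acc |= 1<<7 -> acc=167 shift=14 [end]
Varint 3: bytes[2:4] = A7 01 -> value 167 (2 byte(s))
  byte[4]=0xA5 cont=1 payload=0x25=37: acc |= 37<<0 -> acc=37 shift=7
  byte[5]=0xEF cont=1 payload=0x6F=111: acc |= 111<<7 -> acc=14245 shift=14
  byte[6]=0xE2 cont=1 payload=0x62=98: acc |= 98<<14 -> acc=1619877 shift=21
  byte[7]=0x02 cont=0 payload=0x02=2: acc |= 2<<21 -> acc=5814181 shift=28 [end]
Varint 4: bytes[4:8] = A5 EF E2 02 -> value 5814181 (4 byte(s))
  byte[8]=0x2D cont=0 payload=0x2D=45: acc |= 45<<0 -> acc=45 shift=7 [end]
Varint 5: bytes[8:9] = 2D -> value 45 (1 byte(s))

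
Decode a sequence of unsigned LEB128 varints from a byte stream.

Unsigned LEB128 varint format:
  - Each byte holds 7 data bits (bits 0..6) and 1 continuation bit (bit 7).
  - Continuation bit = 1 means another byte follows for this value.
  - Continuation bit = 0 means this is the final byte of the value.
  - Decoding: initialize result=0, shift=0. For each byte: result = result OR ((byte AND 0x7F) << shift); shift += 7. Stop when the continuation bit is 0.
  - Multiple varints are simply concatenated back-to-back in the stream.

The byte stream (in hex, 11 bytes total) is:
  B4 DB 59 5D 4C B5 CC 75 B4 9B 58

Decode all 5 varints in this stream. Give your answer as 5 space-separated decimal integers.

Answer: 1469876 93 76 1926709 1445300

Derivation:
  byte[0]=0xB4 cont=1 payload=0x34=52: acc |= 52<<0 -> acc=52 shift=7
  byte[1]=0xDB cont=1 payload=0x5B=91: acc |= 91<<7 -> acc=11700 shift=14
  byte[2]=0x59 cont=0 payload=0x59=89: acc |= 89<<14 -> acc=1469876 shift=21 [end]
Varint 1: bytes[0:3] = B4 DB 59 -> value 1469876 (3 byte(s))
  byte[3]=0x5D cont=0 payload=0x5D=93: acc |= 93<<0 -> acc=93 shift=7 [end]
Varint 2: bytes[3:4] = 5D -> value 93 (1 byte(s))
  byte[4]=0x4C cont=0 payload=0x4C=76: acc |= 76<<0 -> acc=76 shift=7 [end]
Varint 3: bytes[4:5] = 4C -> value 76 (1 byte(s))
  byte[5]=0xB5 cont=1 payload=0x35=53: acc |= 53<<0 -> acc=53 shift=7
  byte[6]=0xCC cont=1 payload=0x4C=76: acc |= 76<<7 -> acc=9781 shift=14
  byte[7]=0x75 cont=0 payload=0x75=117: acc |= 117<<14 -> acc=1926709 shift=21 [end]
Varint 4: bytes[5:8] = B5 CC 75 -> value 1926709 (3 byte(s))
  byte[8]=0xB4 cont=1 payload=0x34=52: acc |= 52<<0 -> acc=52 shift=7
  byte[9]=0x9B cont=1 payload=0x1B=27: acc |= 27<<7 -> acc=3508 shift=14
  byte[10]=0x58 cont=0 payload=0x58=88: acc |= 88<<14 -> acc=1445300 shift=21 [end]
Varint 5: bytes[8:11] = B4 9B 58 -> value 1445300 (3 byte(s))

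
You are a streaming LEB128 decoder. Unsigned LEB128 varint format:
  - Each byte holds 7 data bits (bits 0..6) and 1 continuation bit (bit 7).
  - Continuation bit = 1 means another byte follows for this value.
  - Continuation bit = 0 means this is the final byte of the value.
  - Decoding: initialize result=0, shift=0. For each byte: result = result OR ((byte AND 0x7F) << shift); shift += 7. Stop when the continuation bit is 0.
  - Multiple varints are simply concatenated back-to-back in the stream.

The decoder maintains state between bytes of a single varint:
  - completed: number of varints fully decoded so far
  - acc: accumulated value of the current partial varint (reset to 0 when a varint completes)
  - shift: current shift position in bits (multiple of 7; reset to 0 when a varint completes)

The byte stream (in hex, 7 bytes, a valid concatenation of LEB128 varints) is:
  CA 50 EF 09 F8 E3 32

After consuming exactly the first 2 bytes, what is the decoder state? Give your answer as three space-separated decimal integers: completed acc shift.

byte[0]=0xCA cont=1 payload=0x4A: acc |= 74<<0 -> completed=0 acc=74 shift=7
byte[1]=0x50 cont=0 payload=0x50: varint #1 complete (value=10314); reset -> completed=1 acc=0 shift=0

Answer: 1 0 0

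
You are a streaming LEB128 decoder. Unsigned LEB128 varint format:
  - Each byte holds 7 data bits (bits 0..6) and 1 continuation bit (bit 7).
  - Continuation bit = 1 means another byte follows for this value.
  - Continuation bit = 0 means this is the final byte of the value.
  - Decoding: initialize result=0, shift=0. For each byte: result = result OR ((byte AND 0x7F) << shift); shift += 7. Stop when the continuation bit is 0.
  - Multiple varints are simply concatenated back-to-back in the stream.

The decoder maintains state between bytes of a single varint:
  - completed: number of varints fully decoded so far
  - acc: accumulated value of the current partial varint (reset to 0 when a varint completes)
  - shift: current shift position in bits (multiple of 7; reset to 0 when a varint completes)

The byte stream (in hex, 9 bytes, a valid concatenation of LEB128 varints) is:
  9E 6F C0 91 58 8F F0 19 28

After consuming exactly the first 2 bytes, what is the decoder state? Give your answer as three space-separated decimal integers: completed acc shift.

Answer: 1 0 0

Derivation:
byte[0]=0x9E cont=1 payload=0x1E: acc |= 30<<0 -> completed=0 acc=30 shift=7
byte[1]=0x6F cont=0 payload=0x6F: varint #1 complete (value=14238); reset -> completed=1 acc=0 shift=0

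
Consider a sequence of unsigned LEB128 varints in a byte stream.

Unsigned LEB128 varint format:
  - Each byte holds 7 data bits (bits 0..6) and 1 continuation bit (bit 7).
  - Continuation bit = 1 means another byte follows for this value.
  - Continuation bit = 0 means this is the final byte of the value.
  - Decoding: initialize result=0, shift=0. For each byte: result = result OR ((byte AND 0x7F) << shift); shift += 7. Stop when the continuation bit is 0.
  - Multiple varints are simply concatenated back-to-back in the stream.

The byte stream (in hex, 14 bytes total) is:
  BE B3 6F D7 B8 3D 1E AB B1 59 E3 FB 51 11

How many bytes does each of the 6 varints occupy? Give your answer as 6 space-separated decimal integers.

  byte[0]=0xBE cont=1 payload=0x3E=62: acc |= 62<<0 -> acc=62 shift=7
  byte[1]=0xB3 cont=1 payload=0x33=51: acc |= 51<<7 -> acc=6590 shift=14
  byte[2]=0x6F cont=0 payload=0x6F=111: acc |= 111<<14 -> acc=1825214 shift=21 [end]
Varint 1: bytes[0:3] = BE B3 6F -> value 1825214 (3 byte(s))
  byte[3]=0xD7 cont=1 payload=0x57=87: acc |= 87<<0 -> acc=87 shift=7
  byte[4]=0xB8 cont=1 payload=0x38=56: acc |= 56<<7 -> acc=7255 shift=14
  byte[5]=0x3D cont=0 payload=0x3D=61: acc |= 61<<14 -> acc=1006679 shift=21 [end]
Varint 2: bytes[3:6] = D7 B8 3D -> value 1006679 (3 byte(s))
  byte[6]=0x1E cont=0 payload=0x1E=30: acc |= 30<<0 -> acc=30 shift=7 [end]
Varint 3: bytes[6:7] = 1E -> value 30 (1 byte(s))
  byte[7]=0xAB cont=1 payload=0x2B=43: acc |= 43<<0 -> acc=43 shift=7
  byte[8]=0xB1 cont=1 payload=0x31=49: acc |= 49<<7 -> acc=6315 shift=14
  byte[9]=0x59 cont=0 payload=0x59=89: acc |= 89<<14 -> acc=1464491 shift=21 [end]
Varint 4: bytes[7:10] = AB B1 59 -> value 1464491 (3 byte(s))
  byte[10]=0xE3 cont=1 payload=0x63=99: acc |= 99<<0 -> acc=99 shift=7
  byte[11]=0xFB cont=1 payload=0x7B=123: acc |= 123<<7 -> acc=15843 shift=14
  byte[12]=0x51 cont=0 payload=0x51=81: acc |= 81<<14 -> acc=1342947 shift=21 [end]
Varint 5: bytes[10:13] = E3 FB 51 -> value 1342947 (3 byte(s))
  byte[13]=0x11 cont=0 payload=0x11=17: acc |= 17<<0 -> acc=17 shift=7 [end]
Varint 6: bytes[13:14] = 11 -> value 17 (1 byte(s))

Answer: 3 3 1 3 3 1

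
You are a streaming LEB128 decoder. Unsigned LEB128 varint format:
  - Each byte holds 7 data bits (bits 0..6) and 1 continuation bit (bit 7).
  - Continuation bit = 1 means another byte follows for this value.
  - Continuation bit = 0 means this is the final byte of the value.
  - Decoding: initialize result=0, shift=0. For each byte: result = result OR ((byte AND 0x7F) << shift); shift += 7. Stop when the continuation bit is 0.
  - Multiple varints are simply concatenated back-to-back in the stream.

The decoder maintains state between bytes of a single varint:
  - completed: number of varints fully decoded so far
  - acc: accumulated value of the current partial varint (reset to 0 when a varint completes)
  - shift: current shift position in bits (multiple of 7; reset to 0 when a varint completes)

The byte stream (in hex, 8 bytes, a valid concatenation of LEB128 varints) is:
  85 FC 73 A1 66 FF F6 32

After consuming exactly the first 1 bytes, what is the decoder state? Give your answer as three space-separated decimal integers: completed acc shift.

byte[0]=0x85 cont=1 payload=0x05: acc |= 5<<0 -> completed=0 acc=5 shift=7

Answer: 0 5 7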